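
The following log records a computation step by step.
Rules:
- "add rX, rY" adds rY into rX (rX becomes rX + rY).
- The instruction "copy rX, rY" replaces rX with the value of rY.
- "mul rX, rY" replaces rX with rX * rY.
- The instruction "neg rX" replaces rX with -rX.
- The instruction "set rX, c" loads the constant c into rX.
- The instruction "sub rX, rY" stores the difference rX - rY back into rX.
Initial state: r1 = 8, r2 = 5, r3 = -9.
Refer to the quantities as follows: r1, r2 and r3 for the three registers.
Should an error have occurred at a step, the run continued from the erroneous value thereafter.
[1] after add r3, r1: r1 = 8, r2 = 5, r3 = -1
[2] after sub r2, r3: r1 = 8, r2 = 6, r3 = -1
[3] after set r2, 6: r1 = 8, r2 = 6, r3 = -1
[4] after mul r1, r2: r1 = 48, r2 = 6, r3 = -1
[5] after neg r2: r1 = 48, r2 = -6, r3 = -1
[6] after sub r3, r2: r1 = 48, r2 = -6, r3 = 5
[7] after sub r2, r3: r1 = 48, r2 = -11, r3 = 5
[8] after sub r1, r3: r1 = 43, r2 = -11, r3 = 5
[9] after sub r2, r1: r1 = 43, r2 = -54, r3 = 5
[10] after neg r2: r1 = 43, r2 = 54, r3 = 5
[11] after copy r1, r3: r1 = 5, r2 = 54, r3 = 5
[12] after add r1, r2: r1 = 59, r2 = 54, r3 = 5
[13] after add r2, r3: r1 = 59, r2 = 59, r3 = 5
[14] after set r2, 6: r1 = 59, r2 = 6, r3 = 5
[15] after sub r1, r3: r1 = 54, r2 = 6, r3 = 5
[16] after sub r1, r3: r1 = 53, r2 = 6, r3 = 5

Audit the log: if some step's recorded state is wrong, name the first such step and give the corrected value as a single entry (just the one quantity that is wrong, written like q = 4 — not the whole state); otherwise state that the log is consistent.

Recomputing the run from the initial state:
step 1: r1 = 8, r2 = 5, r3 = -1
step 2: r1 = 8, r2 = 6, r3 = -1
step 3: r1 = 8, r2 = 6, r3 = -1
step 4: r1 = 48, r2 = 6, r3 = -1
step 5: r1 = 48, r2 = -6, r3 = -1
step 6: r1 = 48, r2 = -6, r3 = 5
step 7: r1 = 48, r2 = -11, r3 = 5
step 8: r1 = 43, r2 = -11, r3 = 5
step 9: r1 = 43, r2 = -54, r3 = 5
step 10: r1 = 43, r2 = 54, r3 = 5
step 11: r1 = 5, r2 = 54, r3 = 5
step 12: r1 = 59, r2 = 54, r3 = 5
step 13: r1 = 59, r2 = 59, r3 = 5
step 14: r1 = 59, r2 = 6, r3 = 5
step 15: r1 = 54, r2 = 6, r3 = 5
step 16: r1 = 49, r2 = 6, r3 = 5
The first disagreement with the log is at step 16, where the value should be r1 = 49.

step 16, r1 = 49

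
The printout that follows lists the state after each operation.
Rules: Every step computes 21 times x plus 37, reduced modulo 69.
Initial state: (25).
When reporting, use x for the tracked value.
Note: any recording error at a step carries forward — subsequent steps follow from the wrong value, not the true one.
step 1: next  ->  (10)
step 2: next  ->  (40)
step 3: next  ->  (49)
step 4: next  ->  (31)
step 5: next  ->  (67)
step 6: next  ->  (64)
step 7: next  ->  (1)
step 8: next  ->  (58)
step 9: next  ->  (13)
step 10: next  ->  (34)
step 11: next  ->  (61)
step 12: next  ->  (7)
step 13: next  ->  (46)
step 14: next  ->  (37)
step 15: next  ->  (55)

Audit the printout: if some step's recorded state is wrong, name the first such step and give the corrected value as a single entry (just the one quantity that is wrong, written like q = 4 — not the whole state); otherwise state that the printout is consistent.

Recomputing the run from the initial state:
step 1: x = 10
step 2: x = 40
step 3: x = 49
step 4: x = 31
step 5: x = 67
step 6: x = 64
step 7: x = 1
step 8: x = 58
step 9: x = 13
step 10: x = 34
step 11: x = 61
step 12: x = 7
step 13: x = 46
step 14: x = 37
step 15: x = 55
This matches the printout at every step.

no error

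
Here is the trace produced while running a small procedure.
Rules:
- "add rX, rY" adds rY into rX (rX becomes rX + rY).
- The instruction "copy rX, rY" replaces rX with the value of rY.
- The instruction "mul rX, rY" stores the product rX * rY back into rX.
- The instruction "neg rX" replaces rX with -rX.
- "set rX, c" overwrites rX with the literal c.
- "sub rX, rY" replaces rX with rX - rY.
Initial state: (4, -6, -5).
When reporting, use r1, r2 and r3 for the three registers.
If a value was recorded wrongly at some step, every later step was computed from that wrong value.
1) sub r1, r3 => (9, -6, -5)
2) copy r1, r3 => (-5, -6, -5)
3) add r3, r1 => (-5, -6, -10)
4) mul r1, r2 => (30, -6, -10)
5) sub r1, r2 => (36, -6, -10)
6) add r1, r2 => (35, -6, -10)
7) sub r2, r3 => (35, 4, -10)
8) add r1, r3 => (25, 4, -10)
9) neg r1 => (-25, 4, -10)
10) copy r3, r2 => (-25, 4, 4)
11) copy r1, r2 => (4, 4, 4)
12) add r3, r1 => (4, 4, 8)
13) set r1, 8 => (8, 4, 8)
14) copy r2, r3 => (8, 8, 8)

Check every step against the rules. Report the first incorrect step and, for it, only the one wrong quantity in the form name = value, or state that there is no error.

step 6, r1 = 30

1. r1 = 4 - -5 = 9 (in agreement)
2. r1 = -5 (verified)
3. r3 = -5 + -5 = -10 (in agreement)
4. r1 = -5 * -6 = 30 (verified)
5. r1 = 30 - -6 = 36 (no discrepancy)
6. r1 = 36 + -6 = 30 (not what was recorded)
Conclusion: step 6 carries the first error; the entry should be r1 = 30.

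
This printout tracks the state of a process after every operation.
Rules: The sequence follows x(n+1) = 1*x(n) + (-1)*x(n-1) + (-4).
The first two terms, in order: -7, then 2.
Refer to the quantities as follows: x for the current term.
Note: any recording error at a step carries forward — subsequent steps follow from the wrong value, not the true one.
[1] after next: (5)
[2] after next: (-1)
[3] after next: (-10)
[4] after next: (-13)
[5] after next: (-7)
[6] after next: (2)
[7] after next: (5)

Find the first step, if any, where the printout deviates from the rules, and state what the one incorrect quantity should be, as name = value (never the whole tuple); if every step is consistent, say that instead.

Recomputing the run from the initial state:
step 1: x = 5
step 2: x = -1
step 3: x = -10
step 4: x = -13
step 5: x = -7
step 6: x = 2
step 7: x = 5
This matches the printout at every step.

no error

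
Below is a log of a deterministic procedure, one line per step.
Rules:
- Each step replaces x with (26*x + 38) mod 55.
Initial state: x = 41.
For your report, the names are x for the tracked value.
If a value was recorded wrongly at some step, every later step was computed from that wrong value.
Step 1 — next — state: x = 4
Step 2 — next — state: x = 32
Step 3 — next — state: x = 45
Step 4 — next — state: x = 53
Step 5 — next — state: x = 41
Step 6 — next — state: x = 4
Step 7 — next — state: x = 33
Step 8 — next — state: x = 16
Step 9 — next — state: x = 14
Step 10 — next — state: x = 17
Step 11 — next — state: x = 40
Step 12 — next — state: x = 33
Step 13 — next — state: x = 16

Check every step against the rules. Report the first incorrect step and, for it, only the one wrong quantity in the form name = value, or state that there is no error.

step 7, x = 32

step 1: x = (26*41 + 38) mod 55 = 4 -> exactly as logged
step 2: x = (26*4 + 38) mod 55 = 32 -> consistent with the log
step 3: x = (26*32 + 38) mod 55 = 45 -> exactly as logged
step 4: x = (26*45 + 38) mod 55 = 53 -> consistent with the log
step 5: x = (26*53 + 38) mod 55 = 41 -> checks out
step 6: x = (26*41 + 38) mod 55 = 4 -> consistent with the log
step 7: x = (26*4 + 38) mod 55 = 32 -> this is not what the log shows
The earliest wrong entry is at step 7: it should read x = 32.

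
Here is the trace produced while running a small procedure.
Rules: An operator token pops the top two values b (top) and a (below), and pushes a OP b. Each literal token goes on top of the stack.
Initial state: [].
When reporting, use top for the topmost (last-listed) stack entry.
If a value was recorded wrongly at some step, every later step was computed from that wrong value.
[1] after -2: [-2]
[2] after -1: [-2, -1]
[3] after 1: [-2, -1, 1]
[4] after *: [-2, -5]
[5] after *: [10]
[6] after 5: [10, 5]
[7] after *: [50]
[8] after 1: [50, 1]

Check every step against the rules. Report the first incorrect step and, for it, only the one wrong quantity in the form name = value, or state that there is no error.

Step 1: push -2: top = -2 — same as recorded.
Step 2: push -1: top = -1 — confirmed correct.
Step 3: push 1: top = 1 — agrees with the trace.
Step 4: -1 * 1 = -1 — the trace has a different value.
Step 4 is the first one off; corrected, top = -1.

step 4, top = -1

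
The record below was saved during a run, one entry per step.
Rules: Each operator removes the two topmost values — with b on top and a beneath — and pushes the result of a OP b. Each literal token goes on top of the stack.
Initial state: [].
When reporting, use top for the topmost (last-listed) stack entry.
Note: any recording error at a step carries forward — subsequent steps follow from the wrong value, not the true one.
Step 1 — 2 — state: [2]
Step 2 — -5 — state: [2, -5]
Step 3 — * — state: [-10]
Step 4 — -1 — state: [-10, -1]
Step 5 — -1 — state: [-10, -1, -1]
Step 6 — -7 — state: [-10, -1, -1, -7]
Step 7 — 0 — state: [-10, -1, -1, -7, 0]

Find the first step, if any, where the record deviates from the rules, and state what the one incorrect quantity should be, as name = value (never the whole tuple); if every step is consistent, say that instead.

no error

Recomputing the run from the initial state:
step 1: [2]
step 2: [2, -5]
step 3: [-10]
step 4: [-10, -1]
step 5: [-10, -1, -1]
step 6: [-10, -1, -1, -7]
step 7: [-10, -1, -1, -7, 0]
This matches the record at every step.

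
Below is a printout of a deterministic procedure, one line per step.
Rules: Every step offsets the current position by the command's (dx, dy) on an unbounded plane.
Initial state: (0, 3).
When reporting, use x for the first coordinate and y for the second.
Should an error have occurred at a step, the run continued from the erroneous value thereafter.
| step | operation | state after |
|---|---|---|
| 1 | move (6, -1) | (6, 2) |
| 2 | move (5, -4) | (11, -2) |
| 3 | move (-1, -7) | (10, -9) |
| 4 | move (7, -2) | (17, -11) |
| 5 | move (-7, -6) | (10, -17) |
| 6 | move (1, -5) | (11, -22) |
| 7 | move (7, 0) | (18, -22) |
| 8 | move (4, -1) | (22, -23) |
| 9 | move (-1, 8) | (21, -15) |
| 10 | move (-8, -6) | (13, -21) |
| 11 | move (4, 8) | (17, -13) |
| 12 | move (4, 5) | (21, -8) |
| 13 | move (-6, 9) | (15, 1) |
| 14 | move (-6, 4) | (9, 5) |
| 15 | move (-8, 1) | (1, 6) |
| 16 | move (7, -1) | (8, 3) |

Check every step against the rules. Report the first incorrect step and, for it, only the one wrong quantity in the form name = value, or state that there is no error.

Step 1: x = 0 + (6) = 6, y = 3 + (-1) = 2 — same as recorded.
Step 2: x = 6 + (5) = 11, y = 2 + (-4) = -2 — same as recorded.
Step 3: x = 11 + (-1) = 10, y = -2 + (-7) = -9 — matches.
Step 4: x = 10 + (7) = 17, y = -9 + (-2) = -11 — same as recorded.
Step 5: x = 17 + (-7) = 10, y = -11 + (-6) = -17 — same as recorded.
Step 6: x = 10 + (1) = 11, y = -17 + (-5) = -22 — no discrepancy.
Step 7: x = 11 + (7) = 18, y = -22 + (0) = -22 — verified.
Step 8: x = 18 + (4) = 22, y = -22 + (-1) = -23 — verified.
Step 9: x = 22 + (-1) = 21, y = -23 + (8) = -15 — same as recorded.
Step 10: x = 21 + (-8) = 13, y = -15 + (-6) = -21 — matches.
Step 11: x = 13 + (4) = 17, y = -21 + (8) = -13 — no discrepancy.
Step 12: x = 17 + (4) = 21, y = -13 + (5) = -8 — in agreement.
Step 13: x = 21 + (-6) = 15, y = -8 + (9) = 1 — no discrepancy.
Step 14: x = 15 + (-6) = 9, y = 1 + (4) = 5 — verified.
Step 15: x = 9 + (-8) = 1, y = 5 + (1) = 6 — verified.
Step 16: x = 1 + (7) = 8, y = 6 + (-1) = 5 — this is not what the printout shows.
So the first discrepancy is step 16, where the right value is y = 5.

step 16, y = 5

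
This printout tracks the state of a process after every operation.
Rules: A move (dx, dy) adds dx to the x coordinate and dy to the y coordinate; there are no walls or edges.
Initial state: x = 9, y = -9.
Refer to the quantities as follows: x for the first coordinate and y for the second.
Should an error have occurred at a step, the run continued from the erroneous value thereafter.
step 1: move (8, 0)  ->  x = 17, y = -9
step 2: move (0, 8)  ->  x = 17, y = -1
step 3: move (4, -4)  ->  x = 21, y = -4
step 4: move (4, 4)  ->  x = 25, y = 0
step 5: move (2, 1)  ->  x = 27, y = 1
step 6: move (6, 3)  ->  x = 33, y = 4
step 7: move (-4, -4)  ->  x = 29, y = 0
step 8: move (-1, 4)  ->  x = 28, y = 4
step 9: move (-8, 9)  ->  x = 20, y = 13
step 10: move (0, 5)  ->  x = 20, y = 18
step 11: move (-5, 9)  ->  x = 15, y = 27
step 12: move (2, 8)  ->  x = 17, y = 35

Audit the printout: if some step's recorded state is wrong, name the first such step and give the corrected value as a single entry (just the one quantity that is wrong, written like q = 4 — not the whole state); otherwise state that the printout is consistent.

Recomputing the run from the initial state:
step 1: x = 17, y = -9
step 2: x = 17, y = -1
step 3: x = 21, y = -5
step 4: x = 25, y = -1
step 5: x = 27, y = 0
step 6: x = 33, y = 3
step 7: x = 29, y = -1
step 8: x = 28, y = 3
step 9: x = 20, y = 12
step 10: x = 20, y = 17
step 11: x = 15, y = 26
step 12: x = 17, y = 34
The first disagreement with the printout is at step 3, where the value should be y = -5.

step 3, y = -5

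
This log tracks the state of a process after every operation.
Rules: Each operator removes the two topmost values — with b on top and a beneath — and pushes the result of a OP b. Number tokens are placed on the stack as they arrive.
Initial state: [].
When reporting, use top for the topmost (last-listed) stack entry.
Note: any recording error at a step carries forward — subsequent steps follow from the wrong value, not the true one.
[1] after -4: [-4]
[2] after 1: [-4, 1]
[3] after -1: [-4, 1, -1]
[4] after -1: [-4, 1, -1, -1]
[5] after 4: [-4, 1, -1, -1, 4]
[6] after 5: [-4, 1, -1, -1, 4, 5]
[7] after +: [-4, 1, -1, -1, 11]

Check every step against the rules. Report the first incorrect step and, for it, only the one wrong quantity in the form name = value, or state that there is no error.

step 7, top = 9

1. push -4: top = -4 (confirmed correct)
2. push 1: top = 1 (checks out)
3. push -1: top = -1 (checks out)
4. push -1: top = -1 (same as recorded)
5. push 4: top = 4 (in agreement)
6. push 5: top = 5 (matches)
7. 4 + 5 = 9 (first mismatch against the log)
First incorrect step: 7; the correct value is top = 9.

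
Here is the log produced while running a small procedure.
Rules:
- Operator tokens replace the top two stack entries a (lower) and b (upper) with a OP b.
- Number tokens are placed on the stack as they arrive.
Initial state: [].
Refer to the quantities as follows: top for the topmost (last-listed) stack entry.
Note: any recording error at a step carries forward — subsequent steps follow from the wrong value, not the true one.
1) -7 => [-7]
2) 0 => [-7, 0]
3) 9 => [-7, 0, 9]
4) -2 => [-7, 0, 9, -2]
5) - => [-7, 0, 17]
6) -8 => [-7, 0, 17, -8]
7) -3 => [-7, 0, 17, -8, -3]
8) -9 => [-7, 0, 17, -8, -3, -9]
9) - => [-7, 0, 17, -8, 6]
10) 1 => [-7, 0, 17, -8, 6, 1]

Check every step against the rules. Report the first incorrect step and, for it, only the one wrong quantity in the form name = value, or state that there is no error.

step 5, top = 11

1. push -7: top = -7 (same as recorded)
2. push 0: top = 0 (agrees with the log)
3. push 9: top = 9 (checks out)
4. push -2: top = -2 (consistent with the log)
5. 9 - -2 = 11 (the recorded entry deviates here)
That makes step 5 the first incorrect line — top = 11 is what it should show.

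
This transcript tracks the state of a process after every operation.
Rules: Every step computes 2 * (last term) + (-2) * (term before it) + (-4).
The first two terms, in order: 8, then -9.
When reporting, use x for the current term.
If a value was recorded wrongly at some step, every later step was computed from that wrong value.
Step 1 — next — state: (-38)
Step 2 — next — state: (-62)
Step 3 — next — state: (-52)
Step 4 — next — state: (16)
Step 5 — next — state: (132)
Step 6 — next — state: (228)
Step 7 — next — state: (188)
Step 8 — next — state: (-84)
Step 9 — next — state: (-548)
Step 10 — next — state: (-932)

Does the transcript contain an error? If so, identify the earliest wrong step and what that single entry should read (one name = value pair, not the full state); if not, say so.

Recomputing the run from the initial state:
step 1: x = -38
step 2: x = -62
step 3: x = -52
step 4: x = 16
step 5: x = 132
step 6: x = 228
step 7: x = 188
step 8: x = -84
step 9: x = -548
step 10: x = -932
This matches the transcript at every step.

no error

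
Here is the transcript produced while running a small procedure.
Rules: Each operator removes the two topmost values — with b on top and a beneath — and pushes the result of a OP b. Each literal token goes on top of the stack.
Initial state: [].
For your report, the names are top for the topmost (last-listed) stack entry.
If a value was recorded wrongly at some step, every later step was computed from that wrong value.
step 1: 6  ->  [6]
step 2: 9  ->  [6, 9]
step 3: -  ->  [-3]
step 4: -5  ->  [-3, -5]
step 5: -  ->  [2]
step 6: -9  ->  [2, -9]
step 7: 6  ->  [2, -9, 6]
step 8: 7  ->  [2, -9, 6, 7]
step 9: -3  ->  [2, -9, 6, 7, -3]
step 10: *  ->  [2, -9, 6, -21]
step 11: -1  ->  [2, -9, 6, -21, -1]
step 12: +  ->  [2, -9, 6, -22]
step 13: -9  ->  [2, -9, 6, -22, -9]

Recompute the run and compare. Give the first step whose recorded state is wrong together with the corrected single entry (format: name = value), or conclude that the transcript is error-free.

no error

Recomputing the run from the initial state:
step 1: [6]
step 2: [6, 9]
step 3: [-3]
step 4: [-3, -5]
step 5: [2]
step 6: [2, -9]
step 7: [2, -9, 6]
step 8: [2, -9, 6, 7]
step 9: [2, -9, 6, 7, -3]
step 10: [2, -9, 6, -21]
step 11: [2, -9, 6, -21, -1]
step 12: [2, -9, 6, -22]
step 13: [2, -9, 6, -22, -9]
This matches the transcript at every step.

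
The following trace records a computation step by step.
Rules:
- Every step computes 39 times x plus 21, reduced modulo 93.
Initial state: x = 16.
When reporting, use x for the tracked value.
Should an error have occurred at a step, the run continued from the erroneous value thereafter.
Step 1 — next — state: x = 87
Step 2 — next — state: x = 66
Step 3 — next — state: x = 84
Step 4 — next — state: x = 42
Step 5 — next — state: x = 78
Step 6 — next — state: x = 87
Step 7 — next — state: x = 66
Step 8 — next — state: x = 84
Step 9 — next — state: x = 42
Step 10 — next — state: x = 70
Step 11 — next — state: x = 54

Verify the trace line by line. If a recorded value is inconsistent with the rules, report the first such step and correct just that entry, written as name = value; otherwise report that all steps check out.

step 1: x = (39*16 + 21) mod 93 = 87 -> checks out
step 2: x = (39*87 + 21) mod 93 = 66 -> consistent with the trace
step 3: x = (39*66 + 21) mod 93 = 84 -> no discrepancy
step 4: x = (39*84 + 21) mod 93 = 42 -> in agreement
step 5: x = (39*42 + 21) mod 93 = 78 -> checks out
step 6: x = (39*78 + 21) mod 93 = 87 -> same as recorded
step 7: x = (39*87 + 21) mod 93 = 66 -> agrees with the trace
step 8: x = (39*66 + 21) mod 93 = 84 -> no discrepancy
step 9: x = (39*84 + 21) mod 93 = 42 -> matches
step 10: x = (39*42 + 21) mod 93 = 78 -> a discrepancy with the trace
Step 10 is the first one off; corrected, x = 78.

step 10, x = 78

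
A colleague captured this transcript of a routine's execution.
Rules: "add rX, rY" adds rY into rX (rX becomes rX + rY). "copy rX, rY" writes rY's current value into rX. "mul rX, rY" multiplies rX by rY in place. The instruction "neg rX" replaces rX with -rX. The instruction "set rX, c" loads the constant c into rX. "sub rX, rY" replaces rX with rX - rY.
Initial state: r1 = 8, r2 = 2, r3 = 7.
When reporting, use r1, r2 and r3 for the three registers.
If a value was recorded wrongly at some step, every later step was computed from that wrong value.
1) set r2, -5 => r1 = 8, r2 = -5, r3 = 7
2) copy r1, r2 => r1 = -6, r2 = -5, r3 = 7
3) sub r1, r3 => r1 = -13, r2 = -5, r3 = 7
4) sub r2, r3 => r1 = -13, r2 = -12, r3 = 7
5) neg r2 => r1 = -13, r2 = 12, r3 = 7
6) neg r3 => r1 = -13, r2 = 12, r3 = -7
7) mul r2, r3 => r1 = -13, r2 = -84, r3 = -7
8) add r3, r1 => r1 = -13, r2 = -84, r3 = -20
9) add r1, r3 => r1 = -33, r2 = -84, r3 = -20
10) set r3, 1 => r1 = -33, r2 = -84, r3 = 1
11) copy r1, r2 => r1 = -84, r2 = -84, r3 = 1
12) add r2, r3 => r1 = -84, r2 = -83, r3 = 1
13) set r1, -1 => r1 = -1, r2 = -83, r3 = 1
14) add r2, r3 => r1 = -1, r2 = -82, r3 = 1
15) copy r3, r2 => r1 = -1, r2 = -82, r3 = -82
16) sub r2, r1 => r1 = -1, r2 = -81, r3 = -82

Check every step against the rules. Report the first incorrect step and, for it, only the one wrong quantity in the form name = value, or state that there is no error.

Recomputing the run from the initial state:
step 1: r1 = 8, r2 = -5, r3 = 7
step 2: r1 = -5, r2 = -5, r3 = 7
step 3: r1 = -12, r2 = -5, r3 = 7
step 4: r1 = -12, r2 = -12, r3 = 7
step 5: r1 = -12, r2 = 12, r3 = 7
step 6: r1 = -12, r2 = 12, r3 = -7
step 7: r1 = -12, r2 = -84, r3 = -7
step 8: r1 = -12, r2 = -84, r3 = -19
step 9: r1 = -31, r2 = -84, r3 = -19
step 10: r1 = -31, r2 = -84, r3 = 1
step 11: r1 = -84, r2 = -84, r3 = 1
step 12: r1 = -84, r2 = -83, r3 = 1
step 13: r1 = -1, r2 = -83, r3 = 1
step 14: r1 = -1, r2 = -82, r3 = 1
step 15: r1 = -1, r2 = -82, r3 = -82
step 16: r1 = -1, r2 = -81, r3 = -82
The first disagreement with the transcript is at step 2, where the value should be r1 = -5.

step 2, r1 = -5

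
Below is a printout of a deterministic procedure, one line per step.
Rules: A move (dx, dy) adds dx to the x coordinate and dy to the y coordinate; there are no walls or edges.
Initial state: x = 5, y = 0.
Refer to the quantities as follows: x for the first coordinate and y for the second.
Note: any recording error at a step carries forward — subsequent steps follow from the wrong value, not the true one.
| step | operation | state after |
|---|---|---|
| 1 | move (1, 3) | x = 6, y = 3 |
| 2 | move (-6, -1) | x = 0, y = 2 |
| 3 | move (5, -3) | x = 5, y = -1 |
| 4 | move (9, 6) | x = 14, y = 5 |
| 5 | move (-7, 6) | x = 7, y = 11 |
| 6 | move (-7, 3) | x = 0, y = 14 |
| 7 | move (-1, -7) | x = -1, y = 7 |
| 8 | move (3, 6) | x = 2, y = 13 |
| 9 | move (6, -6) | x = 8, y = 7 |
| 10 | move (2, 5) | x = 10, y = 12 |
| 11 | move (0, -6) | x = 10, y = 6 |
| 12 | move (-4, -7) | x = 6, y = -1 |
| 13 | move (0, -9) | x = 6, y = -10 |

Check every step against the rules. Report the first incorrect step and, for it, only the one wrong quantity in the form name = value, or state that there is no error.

Recomputing the run from the initial state:
step 1: x = 6, y = 3
step 2: x = 0, y = 2
step 3: x = 5, y = -1
step 4: x = 14, y = 5
step 5: x = 7, y = 11
step 6: x = 0, y = 14
step 7: x = -1, y = 7
step 8: x = 2, y = 13
step 9: x = 8, y = 7
step 10: x = 10, y = 12
step 11: x = 10, y = 6
step 12: x = 6, y = -1
step 13: x = 6, y = -10
This matches the printout at every step.

no error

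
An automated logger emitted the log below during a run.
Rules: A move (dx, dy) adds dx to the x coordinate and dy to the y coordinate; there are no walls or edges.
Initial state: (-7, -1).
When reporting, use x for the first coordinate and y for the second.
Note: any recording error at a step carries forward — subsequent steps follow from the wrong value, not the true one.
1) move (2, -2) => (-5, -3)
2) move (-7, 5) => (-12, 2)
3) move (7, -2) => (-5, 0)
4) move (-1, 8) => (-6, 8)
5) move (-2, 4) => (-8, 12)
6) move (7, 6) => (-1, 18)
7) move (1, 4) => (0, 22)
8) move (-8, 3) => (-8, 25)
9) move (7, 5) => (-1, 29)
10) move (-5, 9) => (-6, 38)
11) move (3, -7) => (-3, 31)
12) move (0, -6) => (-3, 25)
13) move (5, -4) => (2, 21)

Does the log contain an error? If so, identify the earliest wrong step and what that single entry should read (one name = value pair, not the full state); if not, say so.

step 9, y = 30

Recomputing the run from the initial state:
step 1: x = -5, y = -3
step 2: x = -12, y = 2
step 3: x = -5, y = 0
step 4: x = -6, y = 8
step 5: x = -8, y = 12
step 6: x = -1, y = 18
step 7: x = 0, y = 22
step 8: x = -8, y = 25
step 9: x = -1, y = 30
step 10: x = -6, y = 39
step 11: x = -3, y = 32
step 12: x = -3, y = 26
step 13: x = 2, y = 22
The first disagreement with the log is at step 9, where the value should be y = 30.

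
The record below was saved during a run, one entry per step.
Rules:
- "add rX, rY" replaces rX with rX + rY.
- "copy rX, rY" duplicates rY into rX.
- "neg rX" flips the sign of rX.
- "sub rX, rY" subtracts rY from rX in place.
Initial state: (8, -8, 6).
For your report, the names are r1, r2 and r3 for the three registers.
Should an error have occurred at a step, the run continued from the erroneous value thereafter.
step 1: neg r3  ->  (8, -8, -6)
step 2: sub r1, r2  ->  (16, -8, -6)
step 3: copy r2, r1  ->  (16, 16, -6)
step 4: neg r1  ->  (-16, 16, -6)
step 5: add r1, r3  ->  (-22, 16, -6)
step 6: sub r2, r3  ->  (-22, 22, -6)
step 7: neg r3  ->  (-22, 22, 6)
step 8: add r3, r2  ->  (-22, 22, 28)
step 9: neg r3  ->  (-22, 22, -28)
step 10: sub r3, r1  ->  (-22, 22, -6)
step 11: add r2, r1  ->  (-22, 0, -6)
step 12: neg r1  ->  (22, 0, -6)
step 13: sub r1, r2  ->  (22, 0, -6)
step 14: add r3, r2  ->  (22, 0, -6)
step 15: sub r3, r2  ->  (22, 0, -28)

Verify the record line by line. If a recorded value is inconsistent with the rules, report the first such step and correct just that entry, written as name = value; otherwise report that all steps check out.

step 15, r3 = -6

step 1: r3 = -(6) = -6 -> checks out
step 2: r1 = 8 - -8 = 16 -> verified
step 3: r2 = 16 -> no discrepancy
step 4: r1 = -(16) = -16 -> exactly as logged
step 5: r1 = -16 + -6 = -22 -> agrees with the record
step 6: r2 = 16 - -6 = 22 -> confirmed correct
step 7: r3 = -(-6) = 6 -> confirmed correct
step 8: r3 = 6 + 22 = 28 -> confirmed correct
step 9: r3 = -(28) = -28 -> confirmed correct
step 10: r3 = -28 - -22 = -6 -> no discrepancy
step 11: r2 = 22 + -22 = 0 -> verified
step 12: r1 = -(-22) = 22 -> confirmed correct
step 13: r1 = 22 - 0 = 22 -> confirmed correct
step 14: r3 = -6 + 0 = -6 -> no discrepancy
step 15: r3 = -6 - 0 = -6 -> first mismatch against the record
First deviation found at step 15; the corrected entry is r3 = -6.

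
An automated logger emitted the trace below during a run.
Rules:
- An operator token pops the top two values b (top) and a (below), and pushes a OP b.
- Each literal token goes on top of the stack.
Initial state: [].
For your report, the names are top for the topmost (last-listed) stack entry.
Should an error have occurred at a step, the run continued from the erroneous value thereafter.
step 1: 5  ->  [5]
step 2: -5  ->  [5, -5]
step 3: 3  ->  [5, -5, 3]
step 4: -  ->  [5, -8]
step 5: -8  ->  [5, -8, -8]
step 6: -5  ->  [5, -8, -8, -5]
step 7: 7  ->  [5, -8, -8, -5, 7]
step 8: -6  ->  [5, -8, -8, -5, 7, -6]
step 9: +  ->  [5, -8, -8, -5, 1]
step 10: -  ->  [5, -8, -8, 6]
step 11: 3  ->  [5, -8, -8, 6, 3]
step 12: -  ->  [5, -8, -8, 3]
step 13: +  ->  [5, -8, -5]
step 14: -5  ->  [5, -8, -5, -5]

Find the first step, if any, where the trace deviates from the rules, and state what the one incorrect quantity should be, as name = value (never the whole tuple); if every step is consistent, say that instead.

1. push 5: top = 5 (in agreement)
2. push -5: top = -5 (exactly as logged)
3. push 3: top = 3 (confirmed correct)
4. -5 - 3 = -8 (no discrepancy)
5. push -8: top = -8 (matches)
6. push -5: top = -5 (matches)
7. push 7: top = 7 (consistent with the trace)
8. push -6: top = -6 (no discrepancy)
9. 7 + -6 = 1 (verified)
10. -5 - 1 = -6 (not what was recorded)
First incorrect step: 10; the correct value is top = -6.

step 10, top = -6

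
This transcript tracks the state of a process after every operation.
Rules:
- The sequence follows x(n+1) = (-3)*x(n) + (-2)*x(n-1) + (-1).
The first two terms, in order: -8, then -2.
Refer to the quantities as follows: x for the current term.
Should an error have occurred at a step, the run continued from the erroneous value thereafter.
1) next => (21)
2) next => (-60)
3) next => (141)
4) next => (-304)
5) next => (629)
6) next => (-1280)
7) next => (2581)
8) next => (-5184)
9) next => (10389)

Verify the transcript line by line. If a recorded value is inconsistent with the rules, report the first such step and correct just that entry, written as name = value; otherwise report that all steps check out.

Recomputing the run from the initial state:
step 1: x = 21
step 2: x = -60
step 3: x = 137
step 4: x = -292
step 5: x = 601
step 6: x = -1220
step 7: x = 2457
step 8: x = -4932
step 9: x = 9881
The first disagreement with the transcript is at step 3, where the value should be x = 137.

step 3, x = 137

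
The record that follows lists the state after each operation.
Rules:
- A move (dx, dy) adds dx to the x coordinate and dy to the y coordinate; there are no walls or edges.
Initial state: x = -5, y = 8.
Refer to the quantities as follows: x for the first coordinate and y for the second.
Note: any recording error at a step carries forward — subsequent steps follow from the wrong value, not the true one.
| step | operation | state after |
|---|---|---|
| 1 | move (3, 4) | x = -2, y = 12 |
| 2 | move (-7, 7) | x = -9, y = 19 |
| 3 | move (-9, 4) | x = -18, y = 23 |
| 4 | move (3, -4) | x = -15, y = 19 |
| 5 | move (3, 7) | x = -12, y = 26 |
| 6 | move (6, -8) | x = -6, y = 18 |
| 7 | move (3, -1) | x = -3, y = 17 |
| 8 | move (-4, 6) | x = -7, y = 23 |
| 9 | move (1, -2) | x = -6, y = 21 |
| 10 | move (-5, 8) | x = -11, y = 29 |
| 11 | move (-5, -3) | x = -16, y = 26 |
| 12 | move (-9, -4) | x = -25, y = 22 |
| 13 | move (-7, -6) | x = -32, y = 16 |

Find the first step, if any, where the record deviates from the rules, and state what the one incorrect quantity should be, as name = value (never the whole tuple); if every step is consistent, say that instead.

step 1: x = -5 + (3) = -2, y = 8 + (4) = 12 -> in agreement
step 2: x = -2 + (-7) = -9, y = 12 + (7) = 19 -> confirmed correct
step 3: x = -9 + (-9) = -18, y = 19 + (4) = 23 -> in agreement
step 4: x = -18 + (3) = -15, y = 23 + (-4) = 19 -> agrees with the record
step 5: x = -15 + (3) = -12, y = 19 + (7) = 26 -> exactly as logged
step 6: x = -12 + (6) = -6, y = 26 + (-8) = 18 -> confirmed correct
step 7: x = -6 + (3) = -3, y = 18 + (-1) = 17 -> checks out
step 8: x = -3 + (-4) = -7, y = 17 + (6) = 23 -> confirmed correct
step 9: x = -7 + (1) = -6, y = 23 + (-2) = 21 -> consistent with the record
step 10: x = -6 + (-5) = -11, y = 21 + (8) = 29 -> exactly as logged
step 11: x = -11 + (-5) = -16, y = 29 + (-3) = 26 -> agrees with the record
step 12: x = -16 + (-9) = -25, y = 26 + (-4) = 22 -> exactly as logged
step 13: x = -25 + (-7) = -32, y = 22 + (-6) = 16 -> no discrepancy
The recomputation confirms every line.

no error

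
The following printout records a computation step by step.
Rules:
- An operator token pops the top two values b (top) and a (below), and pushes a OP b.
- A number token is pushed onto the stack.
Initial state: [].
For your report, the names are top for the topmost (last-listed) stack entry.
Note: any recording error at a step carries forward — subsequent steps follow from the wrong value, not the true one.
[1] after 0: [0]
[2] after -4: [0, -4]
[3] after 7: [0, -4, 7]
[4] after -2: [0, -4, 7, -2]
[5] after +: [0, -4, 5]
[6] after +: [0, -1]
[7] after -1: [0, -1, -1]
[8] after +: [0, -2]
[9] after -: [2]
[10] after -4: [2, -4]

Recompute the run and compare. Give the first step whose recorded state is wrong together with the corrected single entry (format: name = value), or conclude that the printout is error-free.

step 6, top = 1

1. push 0: top = 0 (matches)
2. push -4: top = -4 (checks out)
3. push 7: top = 7 (confirmed correct)
4. push -2: top = -2 (no discrepancy)
5. 7 + -2 = 5 (confirmed correct)
6. -4 + 5 = 1 (the recorded entry deviates here)
First incorrect step: 6; the correct value is top = 1.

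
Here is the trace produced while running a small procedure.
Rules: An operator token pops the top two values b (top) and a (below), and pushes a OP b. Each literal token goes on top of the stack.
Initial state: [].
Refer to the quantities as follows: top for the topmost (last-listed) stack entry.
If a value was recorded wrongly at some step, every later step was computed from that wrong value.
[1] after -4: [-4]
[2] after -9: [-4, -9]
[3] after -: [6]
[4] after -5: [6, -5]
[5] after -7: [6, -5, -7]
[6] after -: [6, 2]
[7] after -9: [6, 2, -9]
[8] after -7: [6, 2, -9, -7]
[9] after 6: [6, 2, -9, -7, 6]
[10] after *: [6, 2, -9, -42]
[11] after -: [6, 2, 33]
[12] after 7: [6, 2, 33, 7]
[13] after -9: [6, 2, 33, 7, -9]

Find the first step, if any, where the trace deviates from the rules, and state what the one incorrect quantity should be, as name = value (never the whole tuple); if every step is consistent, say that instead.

Step 1: push -4: top = -4 — exactly as logged.
Step 2: push -9: top = -9 — verified.
Step 3: -4 - -9 = 5 — the recorded entry deviates here.
Step 3 is the first one off; corrected, top = 5.

step 3, top = 5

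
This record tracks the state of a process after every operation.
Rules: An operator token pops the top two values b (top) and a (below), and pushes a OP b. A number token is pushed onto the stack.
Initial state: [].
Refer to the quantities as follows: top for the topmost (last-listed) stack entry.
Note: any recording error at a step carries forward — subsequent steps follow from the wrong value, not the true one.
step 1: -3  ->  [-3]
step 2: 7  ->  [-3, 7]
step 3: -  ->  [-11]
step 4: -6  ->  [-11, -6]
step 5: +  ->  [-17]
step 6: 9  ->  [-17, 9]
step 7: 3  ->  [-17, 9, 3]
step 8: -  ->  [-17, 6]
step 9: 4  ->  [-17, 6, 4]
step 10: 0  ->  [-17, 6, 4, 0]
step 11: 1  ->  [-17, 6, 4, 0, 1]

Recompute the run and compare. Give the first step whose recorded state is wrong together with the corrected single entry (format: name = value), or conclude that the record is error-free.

Step 1: push -3: top = -3 — consistent with the record.
Step 2: push 7: top = 7 — checks out.
Step 3: -3 - 7 = -10 — a discrepancy with the record.
First deviation found at step 3; the corrected entry is top = -10.

step 3, top = -10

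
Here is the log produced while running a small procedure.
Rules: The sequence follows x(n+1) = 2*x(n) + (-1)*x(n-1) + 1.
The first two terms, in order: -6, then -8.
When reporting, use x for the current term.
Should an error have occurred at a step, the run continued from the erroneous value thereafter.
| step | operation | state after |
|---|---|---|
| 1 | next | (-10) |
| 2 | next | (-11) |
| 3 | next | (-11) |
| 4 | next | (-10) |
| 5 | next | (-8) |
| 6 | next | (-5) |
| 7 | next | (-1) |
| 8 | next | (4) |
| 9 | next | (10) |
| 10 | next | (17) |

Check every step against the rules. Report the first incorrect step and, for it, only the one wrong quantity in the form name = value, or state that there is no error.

Recomputing the run from the initial state:
step 1: x = -9
step 2: x = -9
step 3: x = -8
step 4: x = -6
step 5: x = -3
step 6: x = 1
step 7: x = 6
step 8: x = 12
step 9: x = 19
step 10: x = 27
The first disagreement with the log is at step 1, where the value should be x = -9.

step 1, x = -9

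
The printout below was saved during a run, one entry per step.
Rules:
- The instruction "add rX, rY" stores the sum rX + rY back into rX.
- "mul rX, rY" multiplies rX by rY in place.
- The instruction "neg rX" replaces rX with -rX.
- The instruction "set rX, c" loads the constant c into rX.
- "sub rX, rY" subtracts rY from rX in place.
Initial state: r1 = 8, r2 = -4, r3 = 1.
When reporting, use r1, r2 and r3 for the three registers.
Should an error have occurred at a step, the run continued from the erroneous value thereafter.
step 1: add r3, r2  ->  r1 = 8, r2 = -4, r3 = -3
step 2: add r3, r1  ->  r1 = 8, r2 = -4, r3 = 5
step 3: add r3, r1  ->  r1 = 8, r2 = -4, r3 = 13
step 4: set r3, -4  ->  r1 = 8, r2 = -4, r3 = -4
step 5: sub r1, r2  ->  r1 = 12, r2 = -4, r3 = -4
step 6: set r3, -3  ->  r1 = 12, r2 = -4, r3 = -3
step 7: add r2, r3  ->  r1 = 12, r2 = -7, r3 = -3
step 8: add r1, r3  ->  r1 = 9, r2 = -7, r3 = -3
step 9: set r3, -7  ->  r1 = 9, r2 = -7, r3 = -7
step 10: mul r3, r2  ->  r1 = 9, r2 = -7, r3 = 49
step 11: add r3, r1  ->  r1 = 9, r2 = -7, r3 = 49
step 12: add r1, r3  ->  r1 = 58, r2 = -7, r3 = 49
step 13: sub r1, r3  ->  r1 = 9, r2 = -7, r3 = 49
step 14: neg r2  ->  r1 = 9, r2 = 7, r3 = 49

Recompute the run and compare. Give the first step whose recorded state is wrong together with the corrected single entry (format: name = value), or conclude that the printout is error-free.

step 1: r3 = 1 + -4 = -3 -> checks out
step 2: r3 = -3 + 8 = 5 -> checks out
step 3: r3 = 5 + 8 = 13 -> same as recorded
step 4: r3 = -4 -> in agreement
step 5: r1 = 8 - -4 = 12 -> verified
step 6: r3 = -3 -> verified
step 7: r2 = -4 + -3 = -7 -> agrees with the printout
step 8: r1 = 12 + -3 = 9 -> exactly as logged
step 9: r3 = -7 -> confirmed correct
step 10: r3 = -7 * -7 = 49 -> agrees with the printout
step 11: r3 = 49 + 9 = 58 -> this is not what the printout shows
Step 11 is the first one off; corrected, r3 = 58.

step 11, r3 = 58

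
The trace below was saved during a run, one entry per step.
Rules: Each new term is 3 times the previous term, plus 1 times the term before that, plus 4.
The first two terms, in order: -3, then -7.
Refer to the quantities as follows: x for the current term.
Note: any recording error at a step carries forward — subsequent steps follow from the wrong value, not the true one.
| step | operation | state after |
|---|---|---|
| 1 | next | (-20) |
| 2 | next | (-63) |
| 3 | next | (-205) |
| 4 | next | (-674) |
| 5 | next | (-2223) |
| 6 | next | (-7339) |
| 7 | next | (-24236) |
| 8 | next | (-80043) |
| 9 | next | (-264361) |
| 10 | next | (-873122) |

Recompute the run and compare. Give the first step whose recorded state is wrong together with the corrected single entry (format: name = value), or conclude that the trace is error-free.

no error

Step 1: x = 3*(-7) + (1)*(-3) + (4) = -20 — consistent with the trace.
Step 2: x = 3*(-20) + (1)*(-7) + (4) = -63 — in agreement.
Step 3: x = 3*(-63) + (1)*(-20) + (4) = -205 — matches.
Step 4: x = 3*(-205) + (1)*(-63) + (4) = -674 — no discrepancy.
Step 5: x = 3*(-674) + (1)*(-205) + (4) = -2223 — consistent with the trace.
Step 6: x = 3*(-2223) + (1)*(-674) + (4) = -7339 — agrees with the trace.
Step 7: x = 3*(-7339) + (1)*(-2223) + (4) = -24236 — exactly as logged.
Step 8: x = 3*(-24236) + (1)*(-7339) + (4) = -80043 — checks out.
Step 9: x = 3*(-80043) + (1)*(-24236) + (4) = -264361 — no discrepancy.
Step 10: x = 3*(-264361) + (1)*(-80043) + (4) = -873122 — matches.
Each recorded entry agrees with the recomputation.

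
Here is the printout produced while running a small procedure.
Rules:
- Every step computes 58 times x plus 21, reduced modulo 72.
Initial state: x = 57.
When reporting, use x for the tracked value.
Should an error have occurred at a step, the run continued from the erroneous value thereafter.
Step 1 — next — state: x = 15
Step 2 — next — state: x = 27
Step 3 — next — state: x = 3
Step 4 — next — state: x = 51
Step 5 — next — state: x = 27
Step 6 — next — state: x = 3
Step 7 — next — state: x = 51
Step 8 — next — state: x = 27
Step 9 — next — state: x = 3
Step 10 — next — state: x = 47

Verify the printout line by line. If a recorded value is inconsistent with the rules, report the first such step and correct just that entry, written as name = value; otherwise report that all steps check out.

step 10, x = 51

1. x = (58*57 + 21) mod 72 = 15 (checks out)
2. x = (58*15 + 21) mod 72 = 27 (in agreement)
3. x = (58*27 + 21) mod 72 = 3 (agrees with the printout)
4. x = (58*3 + 21) mod 72 = 51 (checks out)
5. x = (58*51 + 21) mod 72 = 27 (no discrepancy)
6. x = (58*27 + 21) mod 72 = 3 (in agreement)
7. x = (58*3 + 21) mod 72 = 51 (agrees with the printout)
8. x = (58*51 + 21) mod 72 = 27 (same as recorded)
9. x = (58*27 + 21) mod 72 = 3 (verified)
10. x = (58*3 + 21) mod 72 = 51 (first mismatch against the printout)
Conclusion: step 10 carries the first error; the entry should be x = 51.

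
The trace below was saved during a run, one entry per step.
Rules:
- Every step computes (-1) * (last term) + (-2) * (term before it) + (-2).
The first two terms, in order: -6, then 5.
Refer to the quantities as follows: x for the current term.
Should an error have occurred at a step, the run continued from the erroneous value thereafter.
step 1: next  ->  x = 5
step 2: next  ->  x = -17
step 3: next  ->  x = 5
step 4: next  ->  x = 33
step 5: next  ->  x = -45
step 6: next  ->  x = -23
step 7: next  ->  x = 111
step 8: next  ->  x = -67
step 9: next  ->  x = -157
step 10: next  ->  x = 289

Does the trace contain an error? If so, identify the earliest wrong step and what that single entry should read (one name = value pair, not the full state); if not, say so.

step 1: x = -1*(5) + (-2)*(-6) + (-2) = 5 -> agrees with the trace
step 2: x = -1*(5) + (-2)*(5) + (-2) = -17 -> verified
step 3: x = -1*(-17) + (-2)*(5) + (-2) = 5 -> no discrepancy
step 4: x = -1*(5) + (-2)*(-17) + (-2) = 27 -> this is not what the trace shows
First deviation found at step 4; the corrected entry is x = 27.

step 4, x = 27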